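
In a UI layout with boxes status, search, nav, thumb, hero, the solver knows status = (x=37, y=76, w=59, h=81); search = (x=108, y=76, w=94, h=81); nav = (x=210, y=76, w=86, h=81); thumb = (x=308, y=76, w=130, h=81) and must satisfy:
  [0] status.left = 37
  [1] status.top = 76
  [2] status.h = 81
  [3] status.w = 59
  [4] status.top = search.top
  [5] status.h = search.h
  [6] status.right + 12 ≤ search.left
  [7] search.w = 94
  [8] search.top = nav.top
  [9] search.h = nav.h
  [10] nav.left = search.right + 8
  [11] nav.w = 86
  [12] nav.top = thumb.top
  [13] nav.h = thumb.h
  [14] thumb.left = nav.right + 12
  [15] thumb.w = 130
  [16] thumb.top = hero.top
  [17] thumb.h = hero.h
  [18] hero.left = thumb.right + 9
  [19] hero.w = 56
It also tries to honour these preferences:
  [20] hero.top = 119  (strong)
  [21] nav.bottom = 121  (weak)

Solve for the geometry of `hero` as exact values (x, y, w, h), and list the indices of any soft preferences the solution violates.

hero = (x=447, y=76, w=56, h=81)
violated soft preferences: 20, 21

1. hero.y = 76  [thumb.top = hero.top]
2. hero.h = 81  [thumb.h = hero.h]
3. hero.x = 447  [hero.left = thumb.right + 9]
4. hero.w = 56  [hero.w = 56]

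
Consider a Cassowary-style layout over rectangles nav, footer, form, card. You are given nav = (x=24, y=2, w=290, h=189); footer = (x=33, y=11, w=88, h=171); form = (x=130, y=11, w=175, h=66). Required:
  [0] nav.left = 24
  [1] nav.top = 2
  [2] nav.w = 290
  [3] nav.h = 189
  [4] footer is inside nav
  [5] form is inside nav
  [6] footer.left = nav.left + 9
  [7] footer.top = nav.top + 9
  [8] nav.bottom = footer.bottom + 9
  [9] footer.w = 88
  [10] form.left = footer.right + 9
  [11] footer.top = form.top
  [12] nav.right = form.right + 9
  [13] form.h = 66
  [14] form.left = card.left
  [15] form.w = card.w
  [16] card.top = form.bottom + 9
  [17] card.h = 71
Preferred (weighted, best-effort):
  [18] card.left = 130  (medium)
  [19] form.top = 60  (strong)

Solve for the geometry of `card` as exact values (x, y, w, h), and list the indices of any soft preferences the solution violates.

1. card.x = 130  [form.left = card.left]
2. card.w = 175  [form.w = card.w]
3. card.y = 86  [card.top = form.bottom + 9]
4. card.h = 71  [card.h = 71]

card = (x=130, y=86, w=175, h=71)
violated soft preferences: 19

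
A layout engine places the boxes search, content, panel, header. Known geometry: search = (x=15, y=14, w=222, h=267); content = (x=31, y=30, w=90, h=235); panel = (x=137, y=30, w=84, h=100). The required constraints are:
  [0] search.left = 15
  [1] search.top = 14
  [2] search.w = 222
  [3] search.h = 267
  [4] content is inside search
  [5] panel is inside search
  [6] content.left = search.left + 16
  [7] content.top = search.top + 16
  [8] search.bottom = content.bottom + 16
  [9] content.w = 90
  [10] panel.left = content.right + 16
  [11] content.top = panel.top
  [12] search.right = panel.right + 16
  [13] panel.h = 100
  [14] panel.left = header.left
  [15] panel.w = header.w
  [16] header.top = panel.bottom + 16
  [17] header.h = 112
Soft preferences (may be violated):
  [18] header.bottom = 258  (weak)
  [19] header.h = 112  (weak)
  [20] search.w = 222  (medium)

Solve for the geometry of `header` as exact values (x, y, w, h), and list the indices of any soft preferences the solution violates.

header = (x=137, y=146, w=84, h=112)
violated soft preferences: none

1. header.x = 137  [panel.left = header.left]
2. header.w = 84  [panel.w = header.w]
3. header.y = 146  [header.top = panel.bottom + 16]
4. header.h = 112  [header.h = 112]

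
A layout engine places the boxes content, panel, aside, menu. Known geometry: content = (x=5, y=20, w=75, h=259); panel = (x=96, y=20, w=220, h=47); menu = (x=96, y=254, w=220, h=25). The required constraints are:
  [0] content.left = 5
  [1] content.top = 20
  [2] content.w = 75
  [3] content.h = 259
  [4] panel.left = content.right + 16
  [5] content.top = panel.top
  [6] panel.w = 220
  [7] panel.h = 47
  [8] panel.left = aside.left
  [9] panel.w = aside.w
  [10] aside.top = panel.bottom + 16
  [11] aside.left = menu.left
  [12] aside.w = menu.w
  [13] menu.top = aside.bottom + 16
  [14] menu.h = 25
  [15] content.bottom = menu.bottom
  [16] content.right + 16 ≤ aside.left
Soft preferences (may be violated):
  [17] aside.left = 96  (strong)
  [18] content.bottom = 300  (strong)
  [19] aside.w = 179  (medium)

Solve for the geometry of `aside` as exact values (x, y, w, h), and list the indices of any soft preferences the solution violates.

aside = (x=96, y=83, w=220, h=155)
violated soft preferences: 18, 19

1. aside.x = 96  [panel.left = aside.left]
2. aside.w = 220  [panel.w = aside.w]
3. aside.y = 83  [aside.top = panel.bottom + 16]
4. aside.h = 155  [menu.top = aside.bottom + 16]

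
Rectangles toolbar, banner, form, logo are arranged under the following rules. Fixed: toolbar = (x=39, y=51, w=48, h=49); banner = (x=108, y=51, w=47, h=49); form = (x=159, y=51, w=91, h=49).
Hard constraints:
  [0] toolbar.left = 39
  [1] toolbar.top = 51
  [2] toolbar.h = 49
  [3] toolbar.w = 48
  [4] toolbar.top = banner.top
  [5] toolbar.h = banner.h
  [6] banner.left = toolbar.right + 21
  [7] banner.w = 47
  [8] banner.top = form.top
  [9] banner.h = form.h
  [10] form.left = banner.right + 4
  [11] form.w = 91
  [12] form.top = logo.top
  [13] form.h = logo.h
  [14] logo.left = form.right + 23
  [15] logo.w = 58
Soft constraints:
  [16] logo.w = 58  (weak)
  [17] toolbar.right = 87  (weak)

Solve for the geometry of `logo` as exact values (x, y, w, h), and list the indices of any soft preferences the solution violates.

logo = (x=273, y=51, w=58, h=49)
violated soft preferences: none

1. logo.y = 51  [form.top = logo.top]
2. logo.h = 49  [form.h = logo.h]
3. logo.x = 273  [logo.left = form.right + 23]
4. logo.w = 58  [logo.w = 58]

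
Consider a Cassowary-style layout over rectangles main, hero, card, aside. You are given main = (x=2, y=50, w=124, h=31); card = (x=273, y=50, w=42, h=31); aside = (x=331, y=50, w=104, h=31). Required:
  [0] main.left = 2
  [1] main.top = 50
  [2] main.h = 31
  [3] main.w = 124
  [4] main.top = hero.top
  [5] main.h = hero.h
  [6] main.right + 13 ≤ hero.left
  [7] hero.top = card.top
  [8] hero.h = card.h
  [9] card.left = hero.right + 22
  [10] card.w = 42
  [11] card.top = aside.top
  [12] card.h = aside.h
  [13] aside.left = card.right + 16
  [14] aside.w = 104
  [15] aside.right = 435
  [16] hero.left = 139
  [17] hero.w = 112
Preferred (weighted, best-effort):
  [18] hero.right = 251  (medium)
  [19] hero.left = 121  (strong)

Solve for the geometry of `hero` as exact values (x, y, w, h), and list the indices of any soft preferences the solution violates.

1. hero.y = 50  [main.top = hero.top]
2. hero.h = 31  [main.h = hero.h]
3. hero.x = 139  [hero.left = 139]
4. hero.w = 112  [hero.w = 112]

hero = (x=139, y=50, w=112, h=31)
violated soft preferences: 19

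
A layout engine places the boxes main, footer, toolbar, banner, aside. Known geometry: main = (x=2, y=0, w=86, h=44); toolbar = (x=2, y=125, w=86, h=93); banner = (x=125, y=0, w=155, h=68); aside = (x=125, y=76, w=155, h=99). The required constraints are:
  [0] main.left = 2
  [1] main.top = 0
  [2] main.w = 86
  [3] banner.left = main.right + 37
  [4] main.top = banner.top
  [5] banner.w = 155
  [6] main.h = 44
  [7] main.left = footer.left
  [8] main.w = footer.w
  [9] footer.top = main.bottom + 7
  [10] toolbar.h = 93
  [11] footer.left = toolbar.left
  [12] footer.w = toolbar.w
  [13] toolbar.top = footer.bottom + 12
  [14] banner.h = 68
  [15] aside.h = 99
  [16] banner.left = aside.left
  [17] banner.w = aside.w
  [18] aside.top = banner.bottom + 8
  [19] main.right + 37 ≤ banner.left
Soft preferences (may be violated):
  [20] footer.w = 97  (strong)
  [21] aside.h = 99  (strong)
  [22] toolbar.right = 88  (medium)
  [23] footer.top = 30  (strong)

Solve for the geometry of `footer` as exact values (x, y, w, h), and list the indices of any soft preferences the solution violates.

1. footer.x = 2  [main.left = footer.left]
2. footer.w = 86  [main.w = footer.w]
3. footer.y = 51  [footer.top = main.bottom + 7]
4. footer.h = 62  [toolbar.top = footer.bottom + 12]

footer = (x=2, y=51, w=86, h=62)
violated soft preferences: 20, 23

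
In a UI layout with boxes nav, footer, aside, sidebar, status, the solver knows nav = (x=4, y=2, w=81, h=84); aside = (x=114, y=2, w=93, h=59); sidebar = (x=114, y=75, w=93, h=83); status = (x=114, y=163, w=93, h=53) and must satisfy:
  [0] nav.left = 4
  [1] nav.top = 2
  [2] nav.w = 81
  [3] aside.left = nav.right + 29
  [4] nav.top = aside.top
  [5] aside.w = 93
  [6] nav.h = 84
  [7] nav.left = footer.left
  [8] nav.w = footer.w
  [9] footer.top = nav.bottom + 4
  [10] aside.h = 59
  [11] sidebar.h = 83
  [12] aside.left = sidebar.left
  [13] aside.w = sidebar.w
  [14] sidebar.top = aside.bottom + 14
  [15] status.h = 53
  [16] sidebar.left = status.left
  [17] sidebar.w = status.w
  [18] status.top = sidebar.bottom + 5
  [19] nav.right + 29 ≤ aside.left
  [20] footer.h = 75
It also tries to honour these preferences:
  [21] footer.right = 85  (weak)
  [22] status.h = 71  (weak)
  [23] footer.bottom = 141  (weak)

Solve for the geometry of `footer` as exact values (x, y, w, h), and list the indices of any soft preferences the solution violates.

footer = (x=4, y=90, w=81, h=75)
violated soft preferences: 22, 23

1. footer.x = 4  [nav.left = footer.left]
2. footer.w = 81  [nav.w = footer.w]
3. footer.y = 90  [footer.top = nav.bottom + 4]
4. footer.h = 75  [footer.h = 75]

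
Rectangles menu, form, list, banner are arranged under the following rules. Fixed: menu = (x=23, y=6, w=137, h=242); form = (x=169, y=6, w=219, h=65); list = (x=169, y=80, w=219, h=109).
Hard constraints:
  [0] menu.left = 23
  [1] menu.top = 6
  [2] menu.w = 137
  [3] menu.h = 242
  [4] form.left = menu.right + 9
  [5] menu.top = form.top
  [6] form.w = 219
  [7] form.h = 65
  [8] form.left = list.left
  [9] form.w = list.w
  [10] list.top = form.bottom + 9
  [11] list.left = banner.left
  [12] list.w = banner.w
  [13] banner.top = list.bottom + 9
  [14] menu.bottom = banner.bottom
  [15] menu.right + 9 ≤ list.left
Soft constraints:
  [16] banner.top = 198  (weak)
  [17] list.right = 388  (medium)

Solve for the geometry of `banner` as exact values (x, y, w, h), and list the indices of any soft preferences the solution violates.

1. banner.x = 169  [list.left = banner.left]
2. banner.w = 219  [list.w = banner.w]
3. banner.y = 198  [banner.top = list.bottom + 9]
4. banner.h = 50  [menu.bottom = banner.bottom]

banner = (x=169, y=198, w=219, h=50)
violated soft preferences: none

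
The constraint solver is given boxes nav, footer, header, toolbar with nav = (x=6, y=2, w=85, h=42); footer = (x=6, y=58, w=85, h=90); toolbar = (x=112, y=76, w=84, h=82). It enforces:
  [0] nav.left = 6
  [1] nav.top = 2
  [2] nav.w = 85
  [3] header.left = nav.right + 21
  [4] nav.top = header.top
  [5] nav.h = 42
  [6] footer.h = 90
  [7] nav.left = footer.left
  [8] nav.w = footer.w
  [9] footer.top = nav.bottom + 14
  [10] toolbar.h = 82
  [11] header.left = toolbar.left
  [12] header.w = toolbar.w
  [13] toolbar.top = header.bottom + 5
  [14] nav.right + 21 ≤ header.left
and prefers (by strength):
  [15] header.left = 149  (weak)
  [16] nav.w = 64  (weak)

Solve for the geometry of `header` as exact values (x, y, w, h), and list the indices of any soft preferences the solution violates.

1. header.x = 112  [header.left = nav.right + 21]
2. header.y = 2  [nav.top = header.top]
3. header.w = 84  [header.w = toolbar.w]
4. header.h = 69  [toolbar.top = header.bottom + 5]

header = (x=112, y=2, w=84, h=69)
violated soft preferences: 15, 16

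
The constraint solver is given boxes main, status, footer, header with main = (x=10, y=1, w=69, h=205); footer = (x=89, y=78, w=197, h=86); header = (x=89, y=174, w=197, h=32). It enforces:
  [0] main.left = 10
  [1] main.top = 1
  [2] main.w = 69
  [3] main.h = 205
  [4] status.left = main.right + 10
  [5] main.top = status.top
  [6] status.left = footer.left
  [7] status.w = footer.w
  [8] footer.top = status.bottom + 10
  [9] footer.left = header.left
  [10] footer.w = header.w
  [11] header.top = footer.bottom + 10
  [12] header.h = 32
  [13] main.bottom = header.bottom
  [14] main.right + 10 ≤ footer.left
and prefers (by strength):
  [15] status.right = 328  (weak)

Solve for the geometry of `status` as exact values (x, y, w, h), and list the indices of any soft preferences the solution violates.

status = (x=89, y=1, w=197, h=67)
violated soft preferences: 15

1. status.x = 89  [status.left = main.right + 10]
2. status.y = 1  [main.top = status.top]
3. status.w = 197  [status.w = footer.w]
4. status.h = 67  [footer.top = status.bottom + 10]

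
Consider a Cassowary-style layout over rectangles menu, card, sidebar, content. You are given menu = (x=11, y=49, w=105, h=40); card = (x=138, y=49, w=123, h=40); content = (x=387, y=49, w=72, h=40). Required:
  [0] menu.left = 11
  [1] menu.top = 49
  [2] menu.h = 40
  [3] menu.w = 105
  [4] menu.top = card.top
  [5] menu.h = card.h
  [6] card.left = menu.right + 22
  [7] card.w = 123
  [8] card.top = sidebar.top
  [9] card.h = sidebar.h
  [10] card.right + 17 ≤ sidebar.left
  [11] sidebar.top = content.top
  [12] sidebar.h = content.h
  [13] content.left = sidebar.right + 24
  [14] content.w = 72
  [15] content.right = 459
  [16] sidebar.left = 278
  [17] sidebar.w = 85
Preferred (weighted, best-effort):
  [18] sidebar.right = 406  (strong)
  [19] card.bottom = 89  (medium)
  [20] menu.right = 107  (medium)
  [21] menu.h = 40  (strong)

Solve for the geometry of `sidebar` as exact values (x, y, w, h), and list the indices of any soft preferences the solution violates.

1. sidebar.y = 49  [card.top = sidebar.top]
2. sidebar.h = 40  [card.h = sidebar.h]
3. sidebar.x = 278  [sidebar.left = 278]
4. sidebar.w = 85  [sidebar.w = 85]

sidebar = (x=278, y=49, w=85, h=40)
violated soft preferences: 18, 20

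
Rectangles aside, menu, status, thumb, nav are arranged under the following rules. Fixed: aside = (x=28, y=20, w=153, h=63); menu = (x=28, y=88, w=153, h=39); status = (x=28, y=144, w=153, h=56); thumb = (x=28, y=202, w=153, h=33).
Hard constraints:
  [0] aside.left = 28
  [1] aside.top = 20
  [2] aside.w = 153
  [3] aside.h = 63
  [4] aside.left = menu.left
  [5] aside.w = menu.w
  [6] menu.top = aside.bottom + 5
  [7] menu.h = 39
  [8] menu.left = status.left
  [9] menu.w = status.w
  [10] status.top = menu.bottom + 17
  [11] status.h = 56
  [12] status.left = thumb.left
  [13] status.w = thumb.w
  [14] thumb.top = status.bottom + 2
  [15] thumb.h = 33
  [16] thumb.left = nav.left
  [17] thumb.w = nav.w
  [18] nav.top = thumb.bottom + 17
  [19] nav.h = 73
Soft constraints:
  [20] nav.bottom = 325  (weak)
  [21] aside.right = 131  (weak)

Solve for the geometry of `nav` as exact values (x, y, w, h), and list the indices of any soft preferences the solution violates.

1. nav.x = 28  [thumb.left = nav.left]
2. nav.w = 153  [thumb.w = nav.w]
3. nav.y = 252  [nav.top = thumb.bottom + 17]
4. nav.h = 73  [nav.h = 73]

nav = (x=28, y=252, w=153, h=73)
violated soft preferences: 21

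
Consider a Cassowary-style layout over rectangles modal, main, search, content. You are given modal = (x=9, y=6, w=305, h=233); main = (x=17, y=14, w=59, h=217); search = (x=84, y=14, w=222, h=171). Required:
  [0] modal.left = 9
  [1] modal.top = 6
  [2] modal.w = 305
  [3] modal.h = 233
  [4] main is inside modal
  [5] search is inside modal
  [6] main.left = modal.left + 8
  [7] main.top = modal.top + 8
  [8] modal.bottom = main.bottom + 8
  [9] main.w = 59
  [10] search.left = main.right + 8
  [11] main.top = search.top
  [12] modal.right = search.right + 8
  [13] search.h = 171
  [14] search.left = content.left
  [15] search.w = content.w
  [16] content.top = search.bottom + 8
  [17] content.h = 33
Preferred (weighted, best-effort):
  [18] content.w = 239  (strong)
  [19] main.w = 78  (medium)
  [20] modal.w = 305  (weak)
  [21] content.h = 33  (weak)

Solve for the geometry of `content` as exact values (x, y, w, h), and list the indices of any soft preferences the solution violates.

1. content.x = 84  [search.left = content.left]
2. content.w = 222  [search.w = content.w]
3. content.y = 193  [content.top = search.bottom + 8]
4. content.h = 33  [content.h = 33]

content = (x=84, y=193, w=222, h=33)
violated soft preferences: 18, 19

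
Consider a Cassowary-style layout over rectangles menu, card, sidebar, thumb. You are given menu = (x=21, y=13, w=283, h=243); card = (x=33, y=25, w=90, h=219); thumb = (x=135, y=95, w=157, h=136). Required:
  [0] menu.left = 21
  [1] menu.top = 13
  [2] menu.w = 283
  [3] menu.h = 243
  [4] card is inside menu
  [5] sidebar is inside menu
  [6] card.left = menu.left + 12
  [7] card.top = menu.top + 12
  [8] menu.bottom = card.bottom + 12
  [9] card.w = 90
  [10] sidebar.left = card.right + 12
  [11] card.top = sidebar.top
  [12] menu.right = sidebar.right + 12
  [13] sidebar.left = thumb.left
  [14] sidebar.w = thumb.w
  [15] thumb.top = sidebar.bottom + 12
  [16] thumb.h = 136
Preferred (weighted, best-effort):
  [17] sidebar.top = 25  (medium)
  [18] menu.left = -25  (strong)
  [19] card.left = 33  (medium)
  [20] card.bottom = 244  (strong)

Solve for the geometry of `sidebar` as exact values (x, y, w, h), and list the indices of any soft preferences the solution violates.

sidebar = (x=135, y=25, w=157, h=58)
violated soft preferences: 18

1. sidebar.x = 135  [sidebar.left = card.right + 12]
2. sidebar.y = 25  [card.top = sidebar.top]
3. sidebar.w = 157  [menu.right = sidebar.right + 12]
4. sidebar.h = 58  [thumb.top = sidebar.bottom + 12]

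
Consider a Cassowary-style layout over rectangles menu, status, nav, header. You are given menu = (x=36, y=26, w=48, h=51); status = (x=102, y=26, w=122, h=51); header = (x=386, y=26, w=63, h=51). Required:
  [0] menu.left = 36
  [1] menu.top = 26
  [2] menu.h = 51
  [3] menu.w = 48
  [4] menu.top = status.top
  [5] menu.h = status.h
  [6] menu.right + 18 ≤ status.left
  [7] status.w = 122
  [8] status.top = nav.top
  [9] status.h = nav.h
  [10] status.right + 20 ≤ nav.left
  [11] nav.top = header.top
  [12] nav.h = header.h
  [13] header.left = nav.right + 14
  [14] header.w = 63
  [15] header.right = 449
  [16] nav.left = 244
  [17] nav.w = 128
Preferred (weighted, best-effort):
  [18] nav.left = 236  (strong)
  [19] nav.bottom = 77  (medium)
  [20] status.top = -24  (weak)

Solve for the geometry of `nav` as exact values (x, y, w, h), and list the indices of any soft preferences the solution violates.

nav = (x=244, y=26, w=128, h=51)
violated soft preferences: 18, 20

1. nav.y = 26  [status.top = nav.top]
2. nav.h = 51  [status.h = nav.h]
3. nav.x = 244  [nav.left = 244]
4. nav.w = 128  [nav.w = 128]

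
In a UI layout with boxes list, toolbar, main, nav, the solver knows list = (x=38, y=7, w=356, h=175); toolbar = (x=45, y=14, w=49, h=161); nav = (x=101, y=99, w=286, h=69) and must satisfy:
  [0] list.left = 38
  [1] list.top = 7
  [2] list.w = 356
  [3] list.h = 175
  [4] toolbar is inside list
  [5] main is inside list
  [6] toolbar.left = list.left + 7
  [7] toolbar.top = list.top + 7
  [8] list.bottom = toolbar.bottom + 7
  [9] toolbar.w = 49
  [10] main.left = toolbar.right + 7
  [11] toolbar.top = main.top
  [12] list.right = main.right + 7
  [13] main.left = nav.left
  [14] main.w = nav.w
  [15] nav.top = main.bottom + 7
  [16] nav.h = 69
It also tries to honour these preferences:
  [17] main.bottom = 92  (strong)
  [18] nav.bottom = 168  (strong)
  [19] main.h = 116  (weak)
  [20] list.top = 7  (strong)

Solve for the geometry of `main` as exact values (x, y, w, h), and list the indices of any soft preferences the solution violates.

1. main.x = 101  [main.left = toolbar.right + 7]
2. main.y = 14  [toolbar.top = main.top]
3. main.w = 286  [list.right = main.right + 7]
4. main.h = 78  [nav.top = main.bottom + 7]

main = (x=101, y=14, w=286, h=78)
violated soft preferences: 19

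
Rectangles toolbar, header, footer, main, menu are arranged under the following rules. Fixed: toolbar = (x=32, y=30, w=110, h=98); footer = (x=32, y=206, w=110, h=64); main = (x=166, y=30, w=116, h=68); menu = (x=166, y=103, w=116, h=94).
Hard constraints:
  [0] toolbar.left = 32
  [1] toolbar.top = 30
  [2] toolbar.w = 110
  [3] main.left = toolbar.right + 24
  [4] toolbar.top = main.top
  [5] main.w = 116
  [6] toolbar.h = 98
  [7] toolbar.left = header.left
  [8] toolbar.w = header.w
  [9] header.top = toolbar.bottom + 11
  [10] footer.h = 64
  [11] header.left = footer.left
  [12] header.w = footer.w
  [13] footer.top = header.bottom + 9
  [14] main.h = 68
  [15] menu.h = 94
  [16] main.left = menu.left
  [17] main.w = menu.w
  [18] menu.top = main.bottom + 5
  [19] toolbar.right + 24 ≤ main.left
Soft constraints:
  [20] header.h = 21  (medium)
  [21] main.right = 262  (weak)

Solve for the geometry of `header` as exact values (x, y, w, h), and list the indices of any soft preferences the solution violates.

header = (x=32, y=139, w=110, h=58)
violated soft preferences: 20, 21

1. header.x = 32  [toolbar.left = header.left]
2. header.w = 110  [toolbar.w = header.w]
3. header.y = 139  [header.top = toolbar.bottom + 11]
4. header.h = 58  [footer.top = header.bottom + 9]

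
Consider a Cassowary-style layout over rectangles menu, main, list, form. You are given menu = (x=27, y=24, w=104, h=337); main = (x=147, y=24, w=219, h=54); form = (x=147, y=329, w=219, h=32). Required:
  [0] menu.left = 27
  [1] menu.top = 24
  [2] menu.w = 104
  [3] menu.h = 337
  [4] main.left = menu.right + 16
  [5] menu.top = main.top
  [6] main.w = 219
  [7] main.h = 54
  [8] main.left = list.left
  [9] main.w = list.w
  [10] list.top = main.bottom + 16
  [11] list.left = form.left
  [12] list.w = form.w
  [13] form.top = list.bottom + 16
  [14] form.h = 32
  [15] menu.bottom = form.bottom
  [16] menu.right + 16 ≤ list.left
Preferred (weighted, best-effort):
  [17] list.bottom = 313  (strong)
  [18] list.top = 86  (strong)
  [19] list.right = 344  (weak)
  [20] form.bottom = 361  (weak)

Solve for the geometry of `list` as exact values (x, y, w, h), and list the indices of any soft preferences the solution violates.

1. list.x = 147  [main.left = list.left]
2. list.w = 219  [main.w = list.w]
3. list.y = 94  [list.top = main.bottom + 16]
4. list.h = 219  [form.top = list.bottom + 16]

list = (x=147, y=94, w=219, h=219)
violated soft preferences: 18, 19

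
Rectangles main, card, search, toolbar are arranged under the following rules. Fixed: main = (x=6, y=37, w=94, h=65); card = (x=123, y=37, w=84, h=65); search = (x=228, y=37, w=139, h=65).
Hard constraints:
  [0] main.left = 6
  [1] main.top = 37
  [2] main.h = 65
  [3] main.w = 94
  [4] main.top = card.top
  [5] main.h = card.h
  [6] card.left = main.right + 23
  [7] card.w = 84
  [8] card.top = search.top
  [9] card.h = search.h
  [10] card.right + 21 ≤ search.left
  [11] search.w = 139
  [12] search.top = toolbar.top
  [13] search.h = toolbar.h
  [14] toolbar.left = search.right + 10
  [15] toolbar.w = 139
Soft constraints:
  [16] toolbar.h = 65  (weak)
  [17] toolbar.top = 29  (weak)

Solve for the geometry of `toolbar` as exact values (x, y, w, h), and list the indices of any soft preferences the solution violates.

toolbar = (x=377, y=37, w=139, h=65)
violated soft preferences: 17

1. toolbar.y = 37  [search.top = toolbar.top]
2. toolbar.h = 65  [search.h = toolbar.h]
3. toolbar.x = 377  [toolbar.left = search.right + 10]
4. toolbar.w = 139  [toolbar.w = 139]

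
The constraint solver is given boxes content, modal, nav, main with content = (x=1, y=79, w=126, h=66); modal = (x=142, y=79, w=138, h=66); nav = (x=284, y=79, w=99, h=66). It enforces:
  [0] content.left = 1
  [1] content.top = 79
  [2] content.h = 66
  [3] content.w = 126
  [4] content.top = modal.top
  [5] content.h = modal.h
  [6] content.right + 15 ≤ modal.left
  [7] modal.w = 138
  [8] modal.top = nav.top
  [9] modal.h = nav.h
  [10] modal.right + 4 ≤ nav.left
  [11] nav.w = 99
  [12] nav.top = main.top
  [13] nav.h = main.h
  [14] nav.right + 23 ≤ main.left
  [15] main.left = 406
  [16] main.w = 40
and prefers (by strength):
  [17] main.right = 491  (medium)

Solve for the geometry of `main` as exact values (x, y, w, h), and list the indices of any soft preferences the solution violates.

main = (x=406, y=79, w=40, h=66)
violated soft preferences: 17

1. main.y = 79  [nav.top = main.top]
2. main.h = 66  [nav.h = main.h]
3. main.x = 406  [main.left = 406]
4. main.w = 40  [main.w = 40]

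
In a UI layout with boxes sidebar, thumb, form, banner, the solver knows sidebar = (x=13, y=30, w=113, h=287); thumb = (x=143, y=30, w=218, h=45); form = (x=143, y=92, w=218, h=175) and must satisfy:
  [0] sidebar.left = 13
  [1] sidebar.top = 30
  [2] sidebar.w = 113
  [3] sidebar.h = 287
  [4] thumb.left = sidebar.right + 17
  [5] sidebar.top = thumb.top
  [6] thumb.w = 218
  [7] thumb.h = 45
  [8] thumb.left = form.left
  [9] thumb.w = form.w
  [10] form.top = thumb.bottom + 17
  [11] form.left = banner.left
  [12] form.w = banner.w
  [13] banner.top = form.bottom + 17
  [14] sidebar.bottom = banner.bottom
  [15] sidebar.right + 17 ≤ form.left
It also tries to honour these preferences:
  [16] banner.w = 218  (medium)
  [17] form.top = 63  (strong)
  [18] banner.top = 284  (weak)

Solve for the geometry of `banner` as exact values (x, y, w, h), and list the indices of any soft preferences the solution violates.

banner = (x=143, y=284, w=218, h=33)
violated soft preferences: 17

1. banner.x = 143  [form.left = banner.left]
2. banner.w = 218  [form.w = banner.w]
3. banner.y = 284  [banner.top = form.bottom + 17]
4. banner.h = 33  [sidebar.bottom = banner.bottom]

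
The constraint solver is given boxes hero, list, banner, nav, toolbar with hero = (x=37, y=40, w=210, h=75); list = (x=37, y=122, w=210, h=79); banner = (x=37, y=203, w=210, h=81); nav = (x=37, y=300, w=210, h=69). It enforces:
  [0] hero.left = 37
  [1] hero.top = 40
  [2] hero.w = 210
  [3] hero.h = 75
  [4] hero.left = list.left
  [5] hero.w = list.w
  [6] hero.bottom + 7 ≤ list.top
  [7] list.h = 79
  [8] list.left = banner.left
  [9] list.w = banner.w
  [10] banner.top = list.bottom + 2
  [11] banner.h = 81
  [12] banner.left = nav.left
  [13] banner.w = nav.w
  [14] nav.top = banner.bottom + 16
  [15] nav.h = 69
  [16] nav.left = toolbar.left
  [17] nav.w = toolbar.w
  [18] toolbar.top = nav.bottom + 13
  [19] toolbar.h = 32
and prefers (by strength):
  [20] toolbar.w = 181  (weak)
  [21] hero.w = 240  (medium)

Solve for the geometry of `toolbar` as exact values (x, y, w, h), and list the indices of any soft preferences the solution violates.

1. toolbar.x = 37  [nav.left = toolbar.left]
2. toolbar.w = 210  [nav.w = toolbar.w]
3. toolbar.y = 382  [toolbar.top = nav.bottom + 13]
4. toolbar.h = 32  [toolbar.h = 32]

toolbar = (x=37, y=382, w=210, h=32)
violated soft preferences: 20, 21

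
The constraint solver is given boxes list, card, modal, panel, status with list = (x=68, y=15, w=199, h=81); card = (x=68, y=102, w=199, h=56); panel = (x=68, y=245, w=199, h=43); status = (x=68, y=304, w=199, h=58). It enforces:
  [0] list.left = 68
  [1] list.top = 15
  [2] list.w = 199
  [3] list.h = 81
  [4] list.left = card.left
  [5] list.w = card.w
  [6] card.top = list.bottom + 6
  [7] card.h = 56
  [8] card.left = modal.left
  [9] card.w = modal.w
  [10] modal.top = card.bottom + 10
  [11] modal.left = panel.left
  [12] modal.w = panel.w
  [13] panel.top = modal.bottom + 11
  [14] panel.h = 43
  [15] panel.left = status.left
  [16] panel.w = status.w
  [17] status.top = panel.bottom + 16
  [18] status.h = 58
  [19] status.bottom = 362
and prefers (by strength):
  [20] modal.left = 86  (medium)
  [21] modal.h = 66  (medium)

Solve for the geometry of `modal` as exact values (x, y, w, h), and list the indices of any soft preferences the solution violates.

modal = (x=68, y=168, w=199, h=66)
violated soft preferences: 20

1. modal.x = 68  [card.left = modal.left]
2. modal.w = 199  [card.w = modal.w]
3. modal.y = 168  [modal.top = card.bottom + 10]
4. modal.h = 66  [panel.top = modal.bottom + 11]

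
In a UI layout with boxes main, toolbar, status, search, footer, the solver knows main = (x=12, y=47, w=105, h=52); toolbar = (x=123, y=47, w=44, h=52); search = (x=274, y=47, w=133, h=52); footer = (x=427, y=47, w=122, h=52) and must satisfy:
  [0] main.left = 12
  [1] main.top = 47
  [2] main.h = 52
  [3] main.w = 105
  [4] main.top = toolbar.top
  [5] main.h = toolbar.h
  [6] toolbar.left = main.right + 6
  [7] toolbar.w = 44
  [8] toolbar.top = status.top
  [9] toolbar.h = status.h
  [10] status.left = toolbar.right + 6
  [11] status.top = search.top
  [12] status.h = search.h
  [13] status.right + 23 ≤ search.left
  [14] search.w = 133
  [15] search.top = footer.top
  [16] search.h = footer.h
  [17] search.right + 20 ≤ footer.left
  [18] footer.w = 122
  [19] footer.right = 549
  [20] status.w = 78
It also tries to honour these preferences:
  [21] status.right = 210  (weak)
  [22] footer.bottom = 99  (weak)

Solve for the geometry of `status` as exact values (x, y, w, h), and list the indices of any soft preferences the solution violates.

status = (x=173, y=47, w=78, h=52)
violated soft preferences: 21

1. status.y = 47  [toolbar.top = status.top]
2. status.h = 52  [toolbar.h = status.h]
3. status.x = 173  [status.left = toolbar.right + 6]
4. status.w = 78  [status.w = 78]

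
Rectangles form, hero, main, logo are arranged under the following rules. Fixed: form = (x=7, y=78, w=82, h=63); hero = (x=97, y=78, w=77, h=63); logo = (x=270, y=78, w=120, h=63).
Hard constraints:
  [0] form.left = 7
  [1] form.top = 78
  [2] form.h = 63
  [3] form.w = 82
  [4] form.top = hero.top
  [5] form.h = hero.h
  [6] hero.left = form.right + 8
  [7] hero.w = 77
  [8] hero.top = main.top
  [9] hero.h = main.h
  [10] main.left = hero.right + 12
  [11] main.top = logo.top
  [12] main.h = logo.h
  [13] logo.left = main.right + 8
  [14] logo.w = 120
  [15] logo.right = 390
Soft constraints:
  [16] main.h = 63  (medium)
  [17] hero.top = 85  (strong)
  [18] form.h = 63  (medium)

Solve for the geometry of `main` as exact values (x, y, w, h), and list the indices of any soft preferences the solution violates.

1. main.y = 78  [hero.top = main.top]
2. main.h = 63  [hero.h = main.h]
3. main.x = 186  [main.left = hero.right + 12]
4. main.w = 76  [logo.left = main.right + 8]

main = (x=186, y=78, w=76, h=63)
violated soft preferences: 17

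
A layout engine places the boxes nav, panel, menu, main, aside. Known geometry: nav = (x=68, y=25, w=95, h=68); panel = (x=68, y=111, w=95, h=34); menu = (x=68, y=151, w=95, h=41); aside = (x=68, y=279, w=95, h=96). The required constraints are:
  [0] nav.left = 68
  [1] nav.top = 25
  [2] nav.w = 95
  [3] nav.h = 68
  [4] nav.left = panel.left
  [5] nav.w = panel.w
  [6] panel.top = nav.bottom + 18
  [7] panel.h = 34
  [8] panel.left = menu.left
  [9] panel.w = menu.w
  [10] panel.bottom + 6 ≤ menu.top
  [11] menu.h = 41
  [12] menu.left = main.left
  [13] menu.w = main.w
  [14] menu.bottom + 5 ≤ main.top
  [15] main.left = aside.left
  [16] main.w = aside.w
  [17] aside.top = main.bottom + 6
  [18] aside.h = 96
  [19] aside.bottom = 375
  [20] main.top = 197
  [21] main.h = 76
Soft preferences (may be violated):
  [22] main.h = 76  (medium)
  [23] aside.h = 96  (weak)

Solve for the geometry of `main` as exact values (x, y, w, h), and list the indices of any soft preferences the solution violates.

1. main.x = 68  [menu.left = main.left]
2. main.w = 95  [menu.w = main.w]
3. main.y = 197  [main.top = 197]
4. main.h = 76  [main.h = 76]

main = (x=68, y=197, w=95, h=76)
violated soft preferences: none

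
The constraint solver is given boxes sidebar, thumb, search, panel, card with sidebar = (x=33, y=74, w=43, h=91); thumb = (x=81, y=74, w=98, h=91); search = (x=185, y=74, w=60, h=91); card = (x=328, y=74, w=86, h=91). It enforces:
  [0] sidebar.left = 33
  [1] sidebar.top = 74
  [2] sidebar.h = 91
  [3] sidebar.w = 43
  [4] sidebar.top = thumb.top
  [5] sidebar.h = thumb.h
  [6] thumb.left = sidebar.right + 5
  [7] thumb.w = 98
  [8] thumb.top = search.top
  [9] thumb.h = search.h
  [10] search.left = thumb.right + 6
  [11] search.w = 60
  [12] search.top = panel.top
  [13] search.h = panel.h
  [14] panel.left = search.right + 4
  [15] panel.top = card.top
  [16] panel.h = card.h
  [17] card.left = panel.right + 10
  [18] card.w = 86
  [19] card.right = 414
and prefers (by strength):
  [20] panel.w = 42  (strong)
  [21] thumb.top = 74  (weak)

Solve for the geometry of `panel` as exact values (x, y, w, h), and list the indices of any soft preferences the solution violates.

1. panel.y = 74  [search.top = panel.top]
2. panel.h = 91  [search.h = panel.h]
3. panel.x = 249  [panel.left = search.right + 4]
4. panel.w = 69  [card.left = panel.right + 10]

panel = (x=249, y=74, w=69, h=91)
violated soft preferences: 20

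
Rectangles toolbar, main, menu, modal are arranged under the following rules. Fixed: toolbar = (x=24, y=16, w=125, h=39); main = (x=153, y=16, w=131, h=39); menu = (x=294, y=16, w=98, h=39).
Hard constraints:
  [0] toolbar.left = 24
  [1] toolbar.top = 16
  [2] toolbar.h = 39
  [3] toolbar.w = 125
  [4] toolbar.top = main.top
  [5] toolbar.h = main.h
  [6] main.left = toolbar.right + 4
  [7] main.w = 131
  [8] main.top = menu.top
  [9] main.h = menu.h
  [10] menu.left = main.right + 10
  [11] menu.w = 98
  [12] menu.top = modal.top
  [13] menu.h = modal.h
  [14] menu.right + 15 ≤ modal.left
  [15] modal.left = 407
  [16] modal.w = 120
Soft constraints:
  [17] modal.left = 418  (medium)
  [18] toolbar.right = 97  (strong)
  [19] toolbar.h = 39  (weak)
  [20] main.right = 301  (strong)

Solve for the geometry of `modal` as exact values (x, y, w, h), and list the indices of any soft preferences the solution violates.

1. modal.y = 16  [menu.top = modal.top]
2. modal.h = 39  [menu.h = modal.h]
3. modal.x = 407  [modal.left = 407]
4. modal.w = 120  [modal.w = 120]

modal = (x=407, y=16, w=120, h=39)
violated soft preferences: 17, 18, 20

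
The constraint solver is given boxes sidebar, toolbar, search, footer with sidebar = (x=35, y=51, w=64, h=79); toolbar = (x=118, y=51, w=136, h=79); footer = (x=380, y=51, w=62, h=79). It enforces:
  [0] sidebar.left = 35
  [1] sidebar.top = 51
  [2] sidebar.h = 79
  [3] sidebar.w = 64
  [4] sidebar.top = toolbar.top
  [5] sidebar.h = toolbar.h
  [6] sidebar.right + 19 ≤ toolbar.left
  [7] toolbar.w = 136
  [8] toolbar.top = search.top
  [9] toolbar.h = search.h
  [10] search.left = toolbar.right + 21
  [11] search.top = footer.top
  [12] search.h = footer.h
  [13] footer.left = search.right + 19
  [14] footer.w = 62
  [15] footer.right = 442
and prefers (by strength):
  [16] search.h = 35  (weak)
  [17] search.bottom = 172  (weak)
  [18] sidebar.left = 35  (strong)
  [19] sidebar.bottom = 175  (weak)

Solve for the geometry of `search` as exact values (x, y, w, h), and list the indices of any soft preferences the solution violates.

search = (x=275, y=51, w=86, h=79)
violated soft preferences: 16, 17, 19

1. search.y = 51  [toolbar.top = search.top]
2. search.h = 79  [toolbar.h = search.h]
3. search.x = 275  [search.left = toolbar.right + 21]
4. search.w = 86  [footer.left = search.right + 19]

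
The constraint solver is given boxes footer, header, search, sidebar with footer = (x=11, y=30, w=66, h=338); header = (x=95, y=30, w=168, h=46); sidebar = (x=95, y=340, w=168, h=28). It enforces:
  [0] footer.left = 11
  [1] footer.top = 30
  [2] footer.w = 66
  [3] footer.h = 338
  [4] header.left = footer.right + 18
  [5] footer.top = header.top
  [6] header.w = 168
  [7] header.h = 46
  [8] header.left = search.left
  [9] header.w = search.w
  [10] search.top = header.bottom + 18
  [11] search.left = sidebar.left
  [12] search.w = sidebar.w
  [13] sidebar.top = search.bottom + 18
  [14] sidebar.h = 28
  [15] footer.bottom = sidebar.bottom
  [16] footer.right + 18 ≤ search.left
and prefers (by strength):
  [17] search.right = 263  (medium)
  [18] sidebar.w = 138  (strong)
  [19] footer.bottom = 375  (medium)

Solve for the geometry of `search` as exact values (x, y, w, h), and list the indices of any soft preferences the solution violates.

search = (x=95, y=94, w=168, h=228)
violated soft preferences: 18, 19

1. search.x = 95  [header.left = search.left]
2. search.w = 168  [header.w = search.w]
3. search.y = 94  [search.top = header.bottom + 18]
4. search.h = 228  [sidebar.top = search.bottom + 18]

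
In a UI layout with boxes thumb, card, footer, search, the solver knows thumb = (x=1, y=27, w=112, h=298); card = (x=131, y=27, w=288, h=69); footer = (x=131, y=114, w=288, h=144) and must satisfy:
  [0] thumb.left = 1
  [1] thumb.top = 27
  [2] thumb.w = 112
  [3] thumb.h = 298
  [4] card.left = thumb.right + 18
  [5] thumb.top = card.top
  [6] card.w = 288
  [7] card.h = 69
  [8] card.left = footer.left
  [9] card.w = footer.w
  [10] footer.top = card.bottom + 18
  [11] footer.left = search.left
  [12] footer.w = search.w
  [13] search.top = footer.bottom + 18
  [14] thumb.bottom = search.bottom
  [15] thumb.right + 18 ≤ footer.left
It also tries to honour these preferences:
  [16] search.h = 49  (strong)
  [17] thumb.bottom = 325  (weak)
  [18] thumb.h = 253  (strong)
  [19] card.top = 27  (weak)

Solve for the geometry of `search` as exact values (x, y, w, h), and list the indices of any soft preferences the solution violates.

1. search.x = 131  [footer.left = search.left]
2. search.w = 288  [footer.w = search.w]
3. search.y = 276  [search.top = footer.bottom + 18]
4. search.h = 49  [thumb.bottom = search.bottom]

search = (x=131, y=276, w=288, h=49)
violated soft preferences: 18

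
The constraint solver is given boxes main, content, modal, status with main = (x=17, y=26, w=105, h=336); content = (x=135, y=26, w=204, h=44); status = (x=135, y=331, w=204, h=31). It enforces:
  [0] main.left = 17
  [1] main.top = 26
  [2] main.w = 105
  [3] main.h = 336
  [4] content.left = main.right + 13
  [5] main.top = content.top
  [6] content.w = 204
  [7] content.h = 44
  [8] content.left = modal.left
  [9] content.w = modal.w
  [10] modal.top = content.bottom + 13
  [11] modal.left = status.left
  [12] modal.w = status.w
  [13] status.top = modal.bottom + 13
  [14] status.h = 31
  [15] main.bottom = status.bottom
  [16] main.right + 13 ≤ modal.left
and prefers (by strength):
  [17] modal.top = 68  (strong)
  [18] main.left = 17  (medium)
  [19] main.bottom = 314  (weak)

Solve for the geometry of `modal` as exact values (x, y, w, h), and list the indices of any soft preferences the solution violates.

modal = (x=135, y=83, w=204, h=235)
violated soft preferences: 17, 19

1. modal.x = 135  [content.left = modal.left]
2. modal.w = 204  [content.w = modal.w]
3. modal.y = 83  [modal.top = content.bottom + 13]
4. modal.h = 235  [status.top = modal.bottom + 13]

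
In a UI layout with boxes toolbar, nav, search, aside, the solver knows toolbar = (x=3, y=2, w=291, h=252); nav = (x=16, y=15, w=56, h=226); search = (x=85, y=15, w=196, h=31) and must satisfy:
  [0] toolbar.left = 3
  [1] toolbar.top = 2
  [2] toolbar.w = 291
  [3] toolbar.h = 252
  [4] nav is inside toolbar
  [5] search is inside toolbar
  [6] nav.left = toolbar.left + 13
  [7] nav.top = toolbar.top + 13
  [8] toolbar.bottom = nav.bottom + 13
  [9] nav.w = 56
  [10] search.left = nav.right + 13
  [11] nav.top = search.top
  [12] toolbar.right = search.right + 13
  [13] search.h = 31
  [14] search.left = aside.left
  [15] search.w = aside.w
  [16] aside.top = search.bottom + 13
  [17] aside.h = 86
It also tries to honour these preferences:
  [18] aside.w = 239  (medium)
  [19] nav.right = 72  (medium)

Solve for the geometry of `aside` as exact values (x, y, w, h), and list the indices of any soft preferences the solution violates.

aside = (x=85, y=59, w=196, h=86)
violated soft preferences: 18

1. aside.x = 85  [search.left = aside.left]
2. aside.w = 196  [search.w = aside.w]
3. aside.y = 59  [aside.top = search.bottom + 13]
4. aside.h = 86  [aside.h = 86]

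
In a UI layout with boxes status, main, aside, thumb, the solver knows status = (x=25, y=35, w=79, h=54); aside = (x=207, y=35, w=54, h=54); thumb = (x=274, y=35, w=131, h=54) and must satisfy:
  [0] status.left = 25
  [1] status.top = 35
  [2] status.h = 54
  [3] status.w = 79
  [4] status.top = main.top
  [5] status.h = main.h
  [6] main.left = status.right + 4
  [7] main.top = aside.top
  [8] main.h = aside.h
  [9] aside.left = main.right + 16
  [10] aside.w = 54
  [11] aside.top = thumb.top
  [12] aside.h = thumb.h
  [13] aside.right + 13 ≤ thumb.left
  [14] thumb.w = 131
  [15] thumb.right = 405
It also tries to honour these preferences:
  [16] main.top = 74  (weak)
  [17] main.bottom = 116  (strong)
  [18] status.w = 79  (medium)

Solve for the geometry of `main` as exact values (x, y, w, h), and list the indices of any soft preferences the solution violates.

main = (x=108, y=35, w=83, h=54)
violated soft preferences: 16, 17

1. main.y = 35  [status.top = main.top]
2. main.h = 54  [status.h = main.h]
3. main.x = 108  [main.left = status.right + 4]
4. main.w = 83  [aside.left = main.right + 16]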